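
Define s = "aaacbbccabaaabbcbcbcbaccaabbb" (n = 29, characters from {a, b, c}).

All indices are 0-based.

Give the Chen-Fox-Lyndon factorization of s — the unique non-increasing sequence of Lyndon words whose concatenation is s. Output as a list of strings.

emit factor 1: 'aaacbbccab' (i=0, period=10)
emit factor 2: 'aaabbcbcbcbaccaabbb' (i=10, period=19)

["aaacbbccab", "aaabbcbcbcbaccaabbb"]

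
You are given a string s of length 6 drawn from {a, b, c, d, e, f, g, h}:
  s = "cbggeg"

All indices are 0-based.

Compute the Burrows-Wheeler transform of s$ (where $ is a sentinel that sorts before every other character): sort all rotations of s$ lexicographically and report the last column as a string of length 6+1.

rank  rotation last
    0  $cbggeg  g
    1  bggeg$c  c
    2  cbggeg$  $
    3  eg$cbgg  g
    4  g$cbgge  e
    5  geg$cbg  g
    6  ggeg$cb  b

gc$gegb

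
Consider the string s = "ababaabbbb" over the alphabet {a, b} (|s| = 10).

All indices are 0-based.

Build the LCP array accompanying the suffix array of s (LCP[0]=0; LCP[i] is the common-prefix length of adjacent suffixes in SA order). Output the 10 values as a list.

sorted suffixes:
  #0 SA[0]=4  'aabbbb'
  #1 SA[1]=2  'abaabbbb'
  #2 SA[2]=0  'ababaabbbb'
  #3 SA[3]=5  'abbbb'
  #4 SA[4]=9  'b'
  #5 SA[5]=3  'baabbbb'
  #6 SA[6]=1  'babaabbbb'
  #7 SA[7]=8  'bb'
  #8 SA[8]=7  'bbb'
  #9 SA[9]=6  'bbbb'

SA = [4, 2, 0, 5, 9, 3, 1, 8, 7, 6]
rank  pair      lcp
   1  s[4:],s[2:]  1  'a'
   2  s[2:],s[0:]  3  'aba'
   3  s[0:],s[5:]  2  'ab'
   4  s[5:],s[9:]  0  ''
   5  s[9:],s[3:]  1  'b'
   6  s[3:],s[1:]  2  'ba'
   7  s[1:],s[8:]  1  'b'
   8  s[8:],s[7:]  2  'bb'
   9  s[7:],s[6:]  3  'bbb'

[0, 1, 3, 2, 0, 1, 2, 1, 2, 3]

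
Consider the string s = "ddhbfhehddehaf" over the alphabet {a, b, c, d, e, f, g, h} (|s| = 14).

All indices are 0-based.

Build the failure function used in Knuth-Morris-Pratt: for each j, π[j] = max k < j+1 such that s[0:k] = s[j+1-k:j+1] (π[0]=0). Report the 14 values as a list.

[0, 1, 0, 0, 0, 0, 0, 0, 1, 2, 0, 0, 0, 0]

π[0] = 0
j=1 s[j]='d': π[1]=1 (border 'd')
j=2 s[j]='h': k: 1→0; π[2]=0 (border '')
j=3 s[j]='b': π[3]=0 (border '')
j=4 s[j]='f': π[4]=0 (border '')
j=5 s[j]='h': π[5]=0 (border '')
j=6 s[j]='e': π[6]=0 (border '')
j=7 s[j]='h': π[7]=0 (border '')
j=8 s[j]='d': π[8]=1 (border 'd')
j=9 s[j]='d': π[9]=2 (border 'dd')
j=10 s[j]='e': k: 2→1→0; π[10]=0 (border '')
j=11 s[j]='h': π[11]=0 (border '')
j=12 s[j]='a': π[12]=0 (border '')
j=13 s[j]='f': π[13]=0 (border '')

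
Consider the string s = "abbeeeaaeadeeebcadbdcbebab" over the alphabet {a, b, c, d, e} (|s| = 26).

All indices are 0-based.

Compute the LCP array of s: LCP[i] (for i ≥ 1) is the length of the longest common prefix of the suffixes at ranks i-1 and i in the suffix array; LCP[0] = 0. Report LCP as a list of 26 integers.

[0, 1, 2, 1, 2, 1, 0, 1, 1, 1, 1, 1, 2, 0, 1, 0, 1, 1, 0, 2, 1, 2, 1, 2, 2, 3]

rank | idx | suffix
   0 |   6 | aaeadeeebcadbdcbebab
   1 |  24 | ab
   2 |   0 | abbeeeaaeadeeebcadbdcbebab
   3 |  16 | adbdcbebab
   4 |   9 | adeeebcadbdcbebab
   5 |   7 | aeadeeebcadbdcbebab
   6 |  25 | b
   7 |  23 | bab
   8 |   1 | bbeeeaaeadeeebcadbdcbebab
   9 |  14 | bcadbdcbebab
  10 |  18 | bdcbebab
  11 |  21 | bebab
  12 |   2 | beeeaaeadeeebcadbdcbebab
  13 |  15 | cadbdcbebab
  14 |  20 | cbebab
  15 |  17 | dbdcbebab
  16 |  19 | dcbebab
  17 |  10 | deeebcadbdcbebab
  18 |   5 | eaaeadeeebcadbdcbebab
  19 |   8 | eadeeebcadbdcbebab
  20 |  22 | ebab
  21 |  13 | ebcadbdcbebab
  22 |   4 | eeaaeadeeebcadbdcbebab
  23 |  12 | eebcadbdcbebab
  24 |   3 | eeeaaeadeeebcadbdcbebab
  25 |  11 | eeebcadbdcbebab

SA = [6, 24, 0, 16, 9, 7, 25, 23, 1, 14, 18, 21, 2, 15, 20, 17, 19, 10, 5, 8, 22, 13, 4, 12, 3, 11]
rank  pair      lcp
   1  s[6:],s[24:]  1  'a'
   2  s[24:],s[0:]  2  'ab'
   3  s[0:],s[16:]  1  'a'
   4  s[16:],s[9:]  2  'ad'
   5  s[9:],s[7:]  1  'a'
   6  s[7:],s[25:]  0  ''
   7  s[25:],s[23:]  1  'b'
   8  s[23:],s[1:]  1  'b'
   9  s[1:],s[14:]  1  'b'
  10  s[14:],s[18:]  1  'b'
  11  s[18:],s[21:]  1  'b'
  12  s[21:],s[2:]  2  'be'
  13  s[2:],s[15:]  0  ''
  14  s[15:],s[20:]  1  'c'
  15  s[20:],s[17:]  0  ''
  16  s[17:],s[19:]  1  'd'
  17  s[19:],s[10:]  1  'd'
  18  s[10:],s[5:]  0  ''
  19  s[5:],s[8:]  2  'ea'
  20  s[8:],s[22:]  1  'e'
  21  s[22:],s[13:]  2  'eb'
  22  s[13:],s[4:]  1  'e'
  23  s[4:],s[12:]  2  'ee'
  24  s[12:],s[3:]  2  'ee'
  25  s[3:],s[11:]  3  'eee'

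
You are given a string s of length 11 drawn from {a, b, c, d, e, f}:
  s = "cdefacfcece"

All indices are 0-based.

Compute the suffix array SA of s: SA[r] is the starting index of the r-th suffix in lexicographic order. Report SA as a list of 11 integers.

[4, 0, 9, 7, 5, 1, 10, 8, 2, 3, 6]

sorted suffixes:
  #0 SA[0]=4  'acfcece'
  #1 SA[1]=0  'cdefacfcece'
  #2 SA[2]=9  'ce'
  #3 SA[3]=7  'cece'
  #4 SA[4]=5  'cfcece'
  #5 SA[5]=1  'defacfcece'
  #6 SA[6]=10  'e'
  #7 SA[7]=8  'ece'
  #8 SA[8]=2  'efacfcece'
  #9 SA[9]=3  'facfcece'
  #10 SA[10]=6  'fcece'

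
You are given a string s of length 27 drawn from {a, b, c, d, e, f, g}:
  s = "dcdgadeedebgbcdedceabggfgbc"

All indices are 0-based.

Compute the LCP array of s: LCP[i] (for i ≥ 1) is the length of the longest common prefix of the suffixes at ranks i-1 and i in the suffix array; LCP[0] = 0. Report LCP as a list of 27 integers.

[0, 1, 0, 2, 1, 2, 0, 1, 2, 1, 0, 2, 1, 2, 2, 1, 0, 1, 1, 2, 1, 0, 0, 1, 3, 1, 1]

sorted suffixes:
  #0 SA[0]=19  'abggfgbc'
  #1 SA[1]=4  'adeedebgbcdedceabggfgbc'
  #2 SA[2]=25  'bc'
  #3 SA[3]=12  'bcdedceabggfgbc'
  #4 SA[4]=10  'bgbcdedceabggfgbc'
  #5 SA[5]=20  'bggfgbc'
  #6 SA[6]=26  'c'
  #7 SA[7]=13  'cdedceabggfgbc'
  #8 SA[8]=1  'cdgadeedebgbcdedceabggfgbc'
  #9 SA[9]=17  'ceabggfgbc'
  #10 SA[10]=0  'dcdgadeedebgbcdedceabggfgbc'
  #11 SA[11]=16  'dceabggfgbc'
  #12 SA[12]=8  'debgbcdedceabggfgbc'
  #13 SA[13]=14  'dedceabggfgbc'
  #14 SA[14]=5  'deedebgbcdedceabggfgbc'
  #15 SA[15]=2  'dgadeedebgbcdedceabggfgbc'
  #16 SA[16]=18  'eabggfgbc'
  #17 SA[17]=9  'ebgbcdedceabggfgbc'
  #18 SA[18]=15  'edceabggfgbc'
  #19 SA[19]=7  'edebgbcdedceabggfgbc'
  #20 SA[20]=6  'eedebgbcdedceabggfgbc'
  #21 SA[21]=23  'fgbc'
  #22 SA[22]=3  'gadeedebgbcdedceabggfgbc'
  #23 SA[23]=24  'gbc'
  #24 SA[24]=11  'gbcdedceabggfgbc'
  #25 SA[25]=22  'gfgbc'
  #26 SA[26]=21  'ggfgbc'

SA = [19, 4, 25, 12, 10, 20, 26, 13, 1, 17, 0, 16, 8, 14, 5, 2, 18, 9, 15, 7, 6, 23, 3, 24, 11, 22, 21]
[i] adj suffixes → lcp
  [1] 19/4 → 1 ('a')
  [2] 4/25 → 0 ('')
  [3] 25/12 → 2 ('bc')
  [4] 12/10 → 1 ('b')
  [5] 10/20 → 2 ('bg')
  [6] 20/26 → 0 ('')
  [7] 26/13 → 1 ('c')
  [8] 13/1 → 2 ('cd')
  [9] 1/17 → 1 ('c')
  [10] 17/0 → 0 ('')
  [11] 0/16 → 2 ('dc')
  [12] 16/8 → 1 ('d')
  [13] 8/14 → 2 ('de')
  [14] 14/5 → 2 ('de')
  [15] 5/2 → 1 ('d')
  [16] 2/18 → 0 ('')
  [17] 18/9 → 1 ('e')
  [18] 9/15 → 1 ('e')
  [19] 15/7 → 2 ('ed')
  [20] 7/6 → 1 ('e')
  [21] 6/23 → 0 ('')
  [22] 23/3 → 0 ('')
  [23] 3/24 → 1 ('g')
  [24] 24/11 → 3 ('gbc')
  [25] 11/22 → 1 ('g')
  [26] 22/21 → 1 ('g')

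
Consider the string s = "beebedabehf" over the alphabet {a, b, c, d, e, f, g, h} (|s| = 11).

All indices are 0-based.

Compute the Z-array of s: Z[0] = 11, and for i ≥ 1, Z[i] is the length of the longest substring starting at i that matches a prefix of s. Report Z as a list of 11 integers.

Z[0]=11
i=1: i≥r, start 0; Z[1]=0
i=2: i≥r, start 0; Z[2]=0
i=3: i≥r, start 0; Z[3]=2 grow→box=[3,5)
i=4: min(r-i=1, Z[1]=0)=0; Z[4]=0
i=5: i≥r, start 0; Z[5]=0
i=6: i≥r, start 0; Z[6]=0
i=7: i≥r, start 0; Z[7]=2 grow→box=[7,9)
i=8: min(r-i=1, Z[1]=0)=0; Z[8]=0
i=9: i≥r, start 0; Z[9]=0
i=10: i≥r, start 0; Z[10]=0

[11, 0, 0, 2, 0, 0, 0, 2, 0, 0, 0]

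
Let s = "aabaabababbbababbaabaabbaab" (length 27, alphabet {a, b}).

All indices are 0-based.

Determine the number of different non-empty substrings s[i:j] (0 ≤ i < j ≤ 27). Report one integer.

291

rank | idx | suffix
   0 |  24 | aab
   1 |   0 | aabaabababbbababbaabaabbaab
   2 |  17 | aabaabbaab
   3 |   3 | aabababbbababbaabaabbaab
   4 |  20 | aabbaab
   5 |  25 | ab
   6 |   1 | abaabababbbababbaabaabbaab
   7 |  18 | abaabbaab
   8 |   4 | abababbbababbaabaabbaab
   9 |  12 | ababbaabaabbaab
  10 |   6 | ababbbababbaabaabbaab
  11 |  21 | abbaab
  12 |  14 | abbaabaabbaab
  13 |   8 | abbbababbaabaabbaab
  14 |  26 | b
  15 |  23 | baab
  16 |  16 | baabaabbaab
  17 |   2 | baabababbbababbaabaabbaab
  18 |  19 | baabbaab
  19 |  11 | bababbaabaabbaab
  20 |   5 | bababbbababbaabaabbaab
  21 |  13 | babbaabaabbaab
  22 |   7 | babbbababbaabaabbaab
  23 |  22 | bbaab
  24 |  15 | bbaabaabbaab
  25 |  10 | bbababbaabaabbaab
  26 |   9 | bbbababbaabaabbaab

SA = [24, 0, 17, 3, 20, 25, 1, 18, 4, 12, 6, 21, 14, 8, 26, 23, 16, 2, 19, 11, 5, 13, 7, 22, 15, 10, 9]
rank  pair      lcp
   1  s[24:],s[0:]  3  'aab'
   2  s[0:],s[17:]  6  'aabaab'
   3  s[17:],s[3:]  4  'aaba'
   4  s[3:],s[20:]  3  'aab'
   5  s[20:],s[25:]  1  'a'
   6  s[25:],s[1:]  2  'ab'
   7  s[1:],s[18:]  5  'abaab'
   8  s[18:],s[4:]  3  'aba'
   9  s[4:],s[12:]  4  'abab'
  10  s[12:],s[6:]  5  'ababb'
  11  s[6:],s[21:]  2  'ab'
  12  s[21:],s[14:]  6  'abbaab'
  13  s[14:],s[8:]  3  'abb'
  14  s[8:],s[26:]  0  ''
  15  s[26:],s[23:]  1  'b'
  16  s[23:],s[16:]  4  'baab'
  17  s[16:],s[2:]  5  'baaba'
  18  s[2:],s[19:]  4  'baab'
  19  s[19:],s[11:]  2  'ba'
  20  s[11:],s[5:]  6  'bababb'
  21  s[5:],s[13:]  3  'bab'
  22  s[13:],s[7:]  4  'babb'
  23  s[7:],s[22:]  1  'b'
  24  s[22:],s[15:]  5  'bbaab'
  25  s[15:],s[10:]  3  'bba'
  26  s[10:],s[9:]  2  'bb'

n(n+1)/2 = 27·28/2 = 378
Σ LCP = 0 + 3 + 6 + 4 + 3 + 1 + 2 + 5 + 3 + 4 + 5 + 2 + 6 + 3 + 0 + 1 + 4 + 5 + 4 + 2 + 6 + 3 + 4 + 1 + 5 + 3 + 2 = 87
distinct = 378 − 87 = 291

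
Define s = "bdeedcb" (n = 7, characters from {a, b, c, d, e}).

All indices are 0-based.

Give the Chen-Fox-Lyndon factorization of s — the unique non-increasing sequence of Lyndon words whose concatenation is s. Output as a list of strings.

["bdeedc", "b"]

emit factor 1: 'bdeedc' (i=0, period=6)
emit factor 2: 'b' (i=6, period=1)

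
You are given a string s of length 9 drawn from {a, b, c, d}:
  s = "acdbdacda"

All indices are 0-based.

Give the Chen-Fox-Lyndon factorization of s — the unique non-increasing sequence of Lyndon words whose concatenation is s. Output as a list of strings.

emit factor 1: 'acdbd' (i=0, period=5)
emit factor 2: 'acd' (i=5, period=3)
emit factor 3: 'a' (i=8, period=1)

["acdbd", "acd", "a"]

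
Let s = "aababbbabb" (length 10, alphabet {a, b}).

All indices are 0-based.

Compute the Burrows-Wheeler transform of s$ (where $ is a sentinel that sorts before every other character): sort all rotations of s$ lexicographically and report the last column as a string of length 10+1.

rank  rotation     last
    0  $aababbbabb  b
    1  aababbbabb$  $
    2  ababbbabb$a  a
    3  abb$aababbb  b
    4  abbbabb$aab  b
    5  b$aababbbab  b
    6  babb$aababb  b
    7  babbbabb$aa  a
    8  bb$aababbba  a
    9  bbabb$aabab  b
   10  bbbabb$aaba  a

b$abbbbaaba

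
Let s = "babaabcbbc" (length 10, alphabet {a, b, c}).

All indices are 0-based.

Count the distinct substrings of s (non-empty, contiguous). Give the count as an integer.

45

sorted suffixes:
  #0 SA[0]=3  'aabcbbc'
  #1 SA[1]=1  'abaabcbbc'
  #2 SA[2]=4  'abcbbc'
  #3 SA[3]=2  'baabcbbc'
  #4 SA[4]=0  'babaabcbbc'
  #5 SA[5]=7  'bbc'
  #6 SA[6]=8  'bc'
  #7 SA[7]=5  'bcbbc'
  #8 SA[8]=9  'c'
  #9 SA[9]=6  'cbbc'

SA = [3, 1, 4, 2, 0, 7, 8, 5, 9, 6]
rank  pair      lcp
   1  s[3:],s[1:]  1  'a'
   2  s[1:],s[4:]  2  'ab'
   3  s[4:],s[2:]  0  ''
   4  s[2:],s[0:]  2  'ba'
   5  s[0:],s[7:]  1  'b'
   6  s[7:],s[8:]  1  'b'
   7  s[8:],s[5:]  2  'bc'
   8  s[5:],s[9:]  0  ''
   9  s[9:],s[6:]  1  'c'

n(n+1)/2 = 10·11/2 = 55
Σ LCP = 0 + 1 + 2 + 0 + 2 + 1 + 1 + 2 + 0 + 1 = 10
distinct = 55 − 10 = 45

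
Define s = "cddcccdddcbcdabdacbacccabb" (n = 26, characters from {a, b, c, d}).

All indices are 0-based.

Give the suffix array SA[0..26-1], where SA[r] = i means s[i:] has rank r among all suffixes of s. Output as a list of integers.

rank→(start, suffix):
  0 → (23, 'abb')
  1 → (13, 'abdacbacccabb')
  2 → (16, 'acbacccabb')
  3 → (19, 'acccabb')
  4 → (25, 'b')
  5 → (18, 'bacccabb')
  6 → (24, 'bb')
  7 → (10, 'bcdabdacbacccabb')
  8 → (14, 'bdacbacccabb')
  9 → (22, 'cabb')
  10 → (17, 'cbacccabb')
  11 → (9, 'cbcdabdacbacccabb')
  12 → (21, 'ccabb')
  13 → (20, 'cccabb')
  14 → (3, 'cccdddcbcdabdacbacccabb')
  15 → (4, 'ccdddcbcdabdacbacccabb')
  16 → (11, 'cdabdacbacccabb')
  17 → (0, 'cddcccdddcbcdabdacbacccabb')
  18 → (5, 'cdddcbcdabdacbacccabb')
  19 → (12, 'dabdacbacccabb')
  20 → (15, 'dacbacccabb')
  21 → (8, 'dcbcdabdacbacccabb')
  22 → (2, 'dcccdddcbcdabdacbacccabb')
  23 → (7, 'ddcbcdabdacbacccabb')
  24 → (1, 'ddcccdddcbcdabdacbacccabb')
  25 → (6, 'dddcbcdabdacbacccabb')

[23, 13, 16, 19, 25, 18, 24, 10, 14, 22, 17, 9, 21, 20, 3, 4, 11, 0, 5, 12, 15, 8, 2, 7, 1, 6]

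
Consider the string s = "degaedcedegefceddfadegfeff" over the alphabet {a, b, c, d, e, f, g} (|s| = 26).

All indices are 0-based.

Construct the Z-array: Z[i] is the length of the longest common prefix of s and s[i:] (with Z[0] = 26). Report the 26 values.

[26, 0, 0, 0, 0, 1, 0, 0, 3, 0, 0, 0, 0, 0, 0, 1, 1, 0, 0, 3, 0, 0, 0, 0, 0, 0]

Z[0]=26
i=1: fresh scan; Z[1]=0
i=2: fresh scan; Z[2]=0
i=3: fresh scan; Z[3]=0
i=4: fresh scan; Z[4]=0
i=5: fresh scan; Z[5]=1 grow→box=[5,6)
i=6: fresh scan; Z[6]=0
i=7: fresh scan; Z[7]=0
i=8: fresh scan; Z[8]=3 grow→box=[8,11)
i=9: min(r-i=2, Z[1]=0)=0; Z[9]=0
i=10: min(r-i=1, Z[2]=0)=0; Z[10]=0
i=11: fresh scan; Z[11]=0
i=12: fresh scan; Z[12]=0
i=13: fresh scan; Z[13]=0
i=14: fresh scan; Z[14]=0
i=15: fresh scan; Z[15]=1 grow→box=[15,16)
i=16: fresh scan; Z[16]=1 grow→box=[16,17)
i=17: fresh scan; Z[17]=0
i=18: fresh scan; Z[18]=0
i=19: fresh scan; Z[19]=3 grow→box=[19,22)
i=20: min(r-i=2, Z[1]=0)=0; Z[20]=0
i=21: min(r-i=1, Z[2]=0)=0; Z[21]=0
i=22: fresh scan; Z[22]=0
i=23: fresh scan; Z[23]=0
i=24: fresh scan; Z[24]=0
i=25: fresh scan; Z[25]=0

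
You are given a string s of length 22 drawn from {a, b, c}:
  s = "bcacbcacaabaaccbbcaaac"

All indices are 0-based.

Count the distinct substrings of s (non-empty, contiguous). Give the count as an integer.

216

sorted suffixes:
  #0 SA[0]=18  'aaac'
  #1 SA[1]=8  'aabaaccbbcaaac'
  #2 SA[2]=19  'aac'
  #3 SA[3]=11  'aaccbbcaaac'
  #4 SA[4]=9  'abaaccbbcaaac'
  #5 SA[5]=20  'ac'
  #6 SA[6]=6  'acaabaaccbbcaaac'
  #7 SA[7]=2  'acbcacaabaaccbbcaaac'
  #8 SA[8]=12  'accbbcaaac'
  #9 SA[9]=10  'baaccbbcaaac'
  #10 SA[10]=15  'bbcaaac'
  #11 SA[11]=16  'bcaaac'
  #12 SA[12]=4  'bcacaabaaccbbcaaac'
  #13 SA[13]=0  'bcacbcacaabaaccbbcaaac'
  #14 SA[14]=21  'c'
  #15 SA[15]=17  'caaac'
  #16 SA[16]=7  'caabaaccbbcaaac'
  #17 SA[17]=5  'cacaabaaccbbcaaac'
  #18 SA[18]=1  'cacbcacaabaaccbbcaaac'
  #19 SA[19]=14  'cbbcaaac'
  #20 SA[20]=3  'cbcacaabaaccbbcaaac'
  #21 SA[21]=13  'ccbbcaaac'

SA = [18, 8, 19, 11, 9, 20, 6, 2, 12, 10, 15, 16, 4, 0, 21, 17, 7, 5, 1, 14, 3, 13]
i: (SA[i-1],SA[i]) lcp shared
  1: (18,8) 2 'aa'
  2: (8,19) 2 'aa'
  3: (19,11) 3 'aac'
  4: (11,9) 1 'a'
  5: (9,20) 1 'a'
  6: (20,6) 2 'ac'
  7: (6,2) 2 'ac'
  8: (2,12) 2 'ac'
  9: (12,10) 0 ''
  10: (10,15) 1 'b'
  11: (15,16) 1 'b'
  12: (16,4) 3 'bca'
  13: (4,0) 4 'bcac'
  14: (0,21) 0 ''
  15: (21,17) 1 'c'
  16: (17,7) 3 'caa'
  17: (7,5) 2 'ca'
  18: (5,1) 3 'cac'
  19: (1,14) 1 'c'
  20: (14,3) 2 'cb'
  21: (3,13) 1 'c'

n(n+1)/2 = 22·23/2 = 253
Σ LCP = 0 + 2 + 2 + 3 + 1 + 1 + 2 + 2 + 2 + 0 + 1 + 1 + 3 + 4 + 0 + 1 + 3 + 2 + 3 + 1 + 2 + 1 = 37
distinct = 253 − 37 = 216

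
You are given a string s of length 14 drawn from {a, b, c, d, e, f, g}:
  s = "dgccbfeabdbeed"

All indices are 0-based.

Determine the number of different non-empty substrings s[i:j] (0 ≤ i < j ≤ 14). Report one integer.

sorted suffixes:
  #0 SA[0]=7  'abdbeed'
  #1 SA[1]=8  'bdbeed'
  #2 SA[2]=10  'beed'
  #3 SA[3]=4  'bfeabdbeed'
  #4 SA[4]=3  'cbfeabdbeed'
  #5 SA[5]=2  'ccbfeabdbeed'
  #6 SA[6]=13  'd'
  #7 SA[7]=9  'dbeed'
  #8 SA[8]=0  'dgccbfeabdbeed'
  #9 SA[9]=6  'eabdbeed'
  #10 SA[10]=12  'ed'
  #11 SA[11]=11  'eed'
  #12 SA[12]=5  'feabdbeed'
  #13 SA[13]=1  'gccbfeabdbeed'

SA = [7, 8, 10, 4, 3, 2, 13, 9, 0, 6, 12, 11, 5, 1]
rank  pair      lcp
   1  s[7:],s[8:]  0  ''
   2  s[8:],s[10:]  1  'b'
   3  s[10:],s[4:]  1  'b'
   4  s[4:],s[3:]  0  ''
   5  s[3:],s[2:]  1  'c'
   6  s[2:],s[13:]  0  ''
   7  s[13:],s[9:]  1  'd'
   8  s[9:],s[0:]  1  'd'
   9  s[0:],s[6:]  0  ''
  10  s[6:],s[12:]  1  'e'
  11  s[12:],s[11:]  1  'e'
  12  s[11:],s[5:]  0  ''
  13  s[5:],s[1:]  0  ''

n(n+1)/2 = 14·15/2 = 105
Σ LCP = 0 + 0 + 1 + 1 + 0 + 1 + 0 + 1 + 1 + 0 + 1 + 1 + 0 + 0 = 7
distinct = 105 − 7 = 98

98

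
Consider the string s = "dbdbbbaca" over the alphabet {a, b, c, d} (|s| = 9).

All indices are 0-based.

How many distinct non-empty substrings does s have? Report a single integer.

38

rank | idx | suffix
   0 |   8 | a
   1 |   6 | aca
   2 |   5 | baca
   3 |   4 | bbaca
   4 |   3 | bbbaca
   5 |   1 | bdbbbaca
   6 |   7 | ca
   7 |   2 | dbbbaca
   8 |   0 | dbdbbbaca

SA = [8, 6, 5, 4, 3, 1, 7, 2, 0]
rank  pair      lcp
   1  s[8:],s[6:]  1  'a'
   2  s[6:],s[5:]  0  ''
   3  s[5:],s[4:]  1  'b'
   4  s[4:],s[3:]  2  'bb'
   5  s[3:],s[1:]  1  'b'
   6  s[1:],s[7:]  0  ''
   7  s[7:],s[2:]  0  ''
   8  s[2:],s[0:]  2  'db'

n(n+1)/2 = 9·10/2 = 45
Σ LCP = 0 + 1 + 0 + 1 + 2 + 1 + 0 + 0 + 2 = 7
distinct = 45 − 7 = 38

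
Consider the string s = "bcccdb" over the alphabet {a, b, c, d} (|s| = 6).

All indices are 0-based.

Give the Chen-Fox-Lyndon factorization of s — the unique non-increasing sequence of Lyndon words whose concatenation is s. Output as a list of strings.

emit factor 1: 'bcccd' (i=0, period=5)
emit factor 2: 'b' (i=5, period=1)

["bcccd", "b"]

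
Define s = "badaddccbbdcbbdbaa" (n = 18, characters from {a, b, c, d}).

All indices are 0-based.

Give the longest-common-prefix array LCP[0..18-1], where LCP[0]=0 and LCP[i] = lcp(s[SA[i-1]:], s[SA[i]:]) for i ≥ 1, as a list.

[0, 1, 1, 2, 0, 2, 1, 3, 1, 2, 0, 4, 1, 0, 1, 1, 2, 1]

rank→(start, suffix):
  0 → (17, 'a')
  1 → (16, 'aa')
  2 → (1, 'adaddccbbdcbbdbaa')
  3 → (3, 'addccbbdcbbdbaa')
  4 → (15, 'baa')
  5 → (0, 'badaddccbbdcbbdbaa')
  6 → (12, 'bbdbaa')
  7 → (8, 'bbdcbbdbaa')
  8 → (13, 'bdbaa')
  9 → (9, 'bdcbbdbaa')
  10 → (11, 'cbbdbaa')
  11 → (7, 'cbbdcbbdbaa')
  12 → (6, 'ccbbdcbbdbaa')
  13 → (2, 'daddccbbdcbbdbaa')
  14 → (14, 'dbaa')
  15 → (10, 'dcbbdbaa')
  16 → (5, 'dccbbdcbbdbaa')
  17 → (4, 'ddccbbdcbbdbaa')

SA = [17, 16, 1, 3, 15, 0, 12, 8, 13, 9, 11, 7, 6, 2, 14, 10, 5, 4]
[i] adj suffixes → lcp
  [1] 17/16 → 1 ('a')
  [2] 16/1 → 1 ('a')
  [3] 1/3 → 2 ('ad')
  [4] 3/15 → 0 ('')
  [5] 15/0 → 2 ('ba')
  [6] 0/12 → 1 ('b')
  [7] 12/8 → 3 ('bbd')
  [8] 8/13 → 1 ('b')
  [9] 13/9 → 2 ('bd')
  [10] 9/11 → 0 ('')
  [11] 11/7 → 4 ('cbbd')
  [12] 7/6 → 1 ('c')
  [13] 6/2 → 0 ('')
  [14] 2/14 → 1 ('d')
  [15] 14/10 → 1 ('d')
  [16] 10/5 → 2 ('dc')
  [17] 5/4 → 1 ('d')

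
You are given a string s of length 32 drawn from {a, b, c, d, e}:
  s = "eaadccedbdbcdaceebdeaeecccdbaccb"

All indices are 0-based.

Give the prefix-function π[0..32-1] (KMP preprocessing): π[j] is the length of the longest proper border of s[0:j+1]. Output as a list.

π[0] = 0
j=1 s[j]='a': π[1]=0 (border '')
j=2 s[j]='a': π[2]=0 (border '')
j=3 s[j]='d': π[3]=0 (border '')
j=4 s[j]='c': π[4]=0 (border '')
j=5 s[j]='c': π[5]=0 (border '')
j=6 s[j]='e': π[6]=1 (border 'e')
j=7 s[j]='d': k: 1→0; π[7]=0 (border '')
j=8 s[j]='b': π[8]=0 (border '')
j=9 s[j]='d': π[9]=0 (border '')
j=10 s[j]='b': π[10]=0 (border '')
j=11 s[j]='c': π[11]=0 (border '')
j=12 s[j]='d': π[12]=0 (border '')
j=13 s[j]='a': π[13]=0 (border '')
j=14 s[j]='c': π[14]=0 (border '')
j=15 s[j]='e': π[15]=1 (border 'e')
j=16 s[j]='e': k: 1→0; π[16]=1 (border 'e')
j=17 s[j]='b': k: 1→0; π[17]=0 (border '')
j=18 s[j]='d': π[18]=0 (border '')
j=19 s[j]='e': π[19]=1 (border 'e')
j=20 s[j]='a': π[20]=2 (border 'ea')
j=21 s[j]='e': k: 2→0; π[21]=1 (border 'e')
j=22 s[j]='e': k: 1→0; π[22]=1 (border 'e')
j=23 s[j]='c': k: 1→0; π[23]=0 (border '')
j=24 s[j]='c': π[24]=0 (border '')
j=25 s[j]='c': π[25]=0 (border '')
j=26 s[j]='d': π[26]=0 (border '')
j=27 s[j]='b': π[27]=0 (border '')
j=28 s[j]='a': π[28]=0 (border '')
j=29 s[j]='c': π[29]=0 (border '')
j=30 s[j]='c': π[30]=0 (border '')
j=31 s[j]='b': π[31]=0 (border '')

[0, 0, 0, 0, 0, 0, 1, 0, 0, 0, 0, 0, 0, 0, 0, 1, 1, 0, 0, 1, 2, 1, 1, 0, 0, 0, 0, 0, 0, 0, 0, 0]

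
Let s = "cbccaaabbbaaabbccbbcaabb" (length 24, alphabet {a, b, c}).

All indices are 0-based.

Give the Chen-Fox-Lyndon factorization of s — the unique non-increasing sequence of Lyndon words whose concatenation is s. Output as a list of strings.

["c", "bcc", "aaabbbaaabbccbbcaabb"]

emit factor 1: 'c' (i=0, period=1)
emit factor 2: 'bcc' (i=1, period=3)
emit factor 3: 'aaabbbaaabbccbbcaabb' (i=4, period=20)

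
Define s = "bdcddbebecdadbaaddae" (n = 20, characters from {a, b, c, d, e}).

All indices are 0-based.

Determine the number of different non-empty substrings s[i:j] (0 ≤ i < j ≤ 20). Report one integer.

189

sorted suffixes:
  #0 SA[0]=14  'aaddae'
  #1 SA[1]=11  'adbaaddae'
  #2 SA[2]=15  'addae'
  #3 SA[3]=18  'ae'
  #4 SA[4]=13  'baaddae'
  #5 SA[5]=0  'bdcddbebecdadbaaddae'
  #6 SA[6]=5  'bebecdadbaaddae'
  #7 SA[7]=7  'becdadbaaddae'
  #8 SA[8]=9  'cdadbaaddae'
  #9 SA[9]=2  'cddbebecdadbaaddae'
  #10 SA[10]=10  'dadbaaddae'
  #11 SA[11]=17  'dae'
  #12 SA[12]=12  'dbaaddae'
  #13 SA[13]=4  'dbebecdadbaaddae'
  #14 SA[14]=1  'dcddbebecdadbaaddae'
  #15 SA[15]=16  'ddae'
  #16 SA[16]=3  'ddbebecdadbaaddae'
  #17 SA[17]=19  'e'
  #18 SA[18]=6  'ebecdadbaaddae'
  #19 SA[19]=8  'ecdadbaaddae'

SA = [14, 11, 15, 18, 13, 0, 5, 7, 9, 2, 10, 17, 12, 4, 1, 16, 3, 19, 6, 8]
[i] adj suffixes → lcp
  [1] 14/11 → 1 ('a')
  [2] 11/15 → 2 ('ad')
  [3] 15/18 → 1 ('a')
  [4] 18/13 → 0 ('')
  [5] 13/0 → 1 ('b')
  [6] 0/5 → 1 ('b')
  [7] 5/7 → 2 ('be')
  [8] 7/9 → 0 ('')
  [9] 9/2 → 2 ('cd')
  [10] 2/10 → 0 ('')
  [11] 10/17 → 2 ('da')
  [12] 17/12 → 1 ('d')
  [13] 12/4 → 2 ('db')
  [14] 4/1 → 1 ('d')
  [15] 1/16 → 1 ('d')
  [16] 16/3 → 2 ('dd')
  [17] 3/19 → 0 ('')
  [18] 19/6 → 1 ('e')
  [19] 6/8 → 1 ('e')

n(n+1)/2 = 20·21/2 = 210
Σ LCP = 0 + 1 + 2 + 1 + 0 + 1 + 1 + 2 + 0 + 2 + 0 + 2 + 1 + 2 + 1 + 1 + 2 + 0 + 1 + 1 = 21
distinct = 210 − 21 = 189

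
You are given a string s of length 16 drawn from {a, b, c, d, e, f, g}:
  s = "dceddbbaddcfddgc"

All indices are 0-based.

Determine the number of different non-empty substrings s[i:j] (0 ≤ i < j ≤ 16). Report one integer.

rank | idx | suffix
   0 |   7 | addcfddgc
   1 |   6 | baddcfddgc
   2 |   5 | bbaddcfddgc
   3 |  15 | c
   4 |   1 | ceddbbaddcfddgc
   5 |  10 | cfddgc
   6 |   4 | dbbaddcfddgc
   7 |   0 | dceddbbaddcfddgc
   8 |   9 | dcfddgc
   9 |   3 | ddbbaddcfddgc
  10 |   8 | ddcfddgc
  11 |  12 | ddgc
  12 |  13 | dgc
  13 |   2 | eddbbaddcfddgc
  14 |  11 | fddgc
  15 |  14 | gc

SA = [7, 6, 5, 15, 1, 10, 4, 0, 9, 3, 8, 12, 13, 2, 11, 14]
i: (SA[i-1],SA[i]) lcp shared
  1: (7,6) 0 ''
  2: (6,5) 1 'b'
  3: (5,15) 0 ''
  4: (15,1) 1 'c'
  5: (1,10) 1 'c'
  6: (10,4) 0 ''
  7: (4,0) 1 'd'
  8: (0,9) 2 'dc'
  9: (9,3) 1 'd'
  10: (3,8) 2 'dd'
  11: (8,12) 2 'dd'
  12: (12,13) 1 'd'
  13: (13,2) 0 ''
  14: (2,11) 0 ''
  15: (11,14) 0 ''

n(n+1)/2 = 16·17/2 = 136
Σ LCP = 0 + 0 + 1 + 0 + 1 + 1 + 0 + 1 + 2 + 1 + 2 + 2 + 1 + 0 + 0 + 0 = 12
distinct = 136 − 12 = 124

124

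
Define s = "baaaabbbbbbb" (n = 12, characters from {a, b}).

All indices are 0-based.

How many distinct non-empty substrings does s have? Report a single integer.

sorted suffixes:
  #0 SA[0]=1  'aaaabbbbbbb'
  #1 SA[1]=2  'aaabbbbbbb'
  #2 SA[2]=3  'aabbbbbbb'
  #3 SA[3]=4  'abbbbbbb'
  #4 SA[4]=11  'b'
  #5 SA[5]=0  'baaaabbbbbbb'
  #6 SA[6]=10  'bb'
  #7 SA[7]=9  'bbb'
  #8 SA[8]=8  'bbbb'
  #9 SA[9]=7  'bbbbb'
  #10 SA[10]=6  'bbbbbb'
  #11 SA[11]=5  'bbbbbbb'

SA = [1, 2, 3, 4, 11, 0, 10, 9, 8, 7, 6, 5]
rank  pair      lcp
   1  s[1:],s[2:]  3  'aaa'
   2  s[2:],s[3:]  2  'aa'
   3  s[3:],s[4:]  1  'a'
   4  s[4:],s[11:]  0  ''
   5  s[11:],s[0:]  1  'b'
   6  s[0:],s[10:]  1  'b'
   7  s[10:],s[9:]  2  'bb'
   8  s[9:],s[8:]  3  'bbb'
   9  s[8:],s[7:]  4  'bbbb'
  10  s[7:],s[6:]  5  'bbbbb'
  11  s[6:],s[5:]  6  'bbbbbb'

n(n+1)/2 = 12·13/2 = 78
Σ LCP = 0 + 3 + 2 + 1 + 0 + 1 + 1 + 2 + 3 + 4 + 5 + 6 = 28
distinct = 78 − 28 = 50

50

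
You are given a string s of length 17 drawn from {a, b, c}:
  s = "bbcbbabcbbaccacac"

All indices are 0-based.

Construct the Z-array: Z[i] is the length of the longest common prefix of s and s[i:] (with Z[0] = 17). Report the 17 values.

[17, 1, 0, 2, 1, 0, 1, 0, 2, 1, 0, 0, 0, 0, 0, 0, 0]

Z[0]=17
i=1: fresh scan; Z[1]=1 extend→box=[1,2)
i=2: fresh scan; Z[2]=0
i=3: fresh scan; Z[3]=2 extend→box=[3,5)
i=4: min(r-i=1, Z[1]=1)=1; Z[4]=1
i=5: fresh scan; Z[5]=0
i=6: fresh scan; Z[6]=1 extend→box=[6,7)
i=7: fresh scan; Z[7]=0
i=8: fresh scan; Z[8]=2 extend→box=[8,10)
i=9: min(r-i=1, Z[1]=1)=1; Z[9]=1
i=10: fresh scan; Z[10]=0
i=11: fresh scan; Z[11]=0
i=12: fresh scan; Z[12]=0
i=13: fresh scan; Z[13]=0
i=14: fresh scan; Z[14]=0
i=15: fresh scan; Z[15]=0
i=16: fresh scan; Z[16]=0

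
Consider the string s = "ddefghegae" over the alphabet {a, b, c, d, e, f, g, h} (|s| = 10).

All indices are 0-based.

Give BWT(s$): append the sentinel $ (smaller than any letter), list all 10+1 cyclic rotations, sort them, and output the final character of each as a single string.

rank  rotation     last
    0  $ddefghegae  e
    1  ae$ddefgheg  g
    2  ddefghegae$  $
    3  defghegae$d  d
    4  e$ddefghega  a
    5  efghegae$dd  d
    6  egae$ddefgh  h
    7  fghegae$dde  e
    8  gae$ddefghe  e
    9  ghegae$ddef  f
   10  hegae$ddefg  g

eg$dadheefg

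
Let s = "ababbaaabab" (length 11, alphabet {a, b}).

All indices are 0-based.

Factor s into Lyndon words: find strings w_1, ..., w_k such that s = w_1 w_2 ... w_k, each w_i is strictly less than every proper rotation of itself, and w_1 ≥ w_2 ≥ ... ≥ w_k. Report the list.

emit factor 1: 'ababb' (i=0, period=5)
emit factor 2: 'aaabab' (i=5, period=6)

["ababb", "aaabab"]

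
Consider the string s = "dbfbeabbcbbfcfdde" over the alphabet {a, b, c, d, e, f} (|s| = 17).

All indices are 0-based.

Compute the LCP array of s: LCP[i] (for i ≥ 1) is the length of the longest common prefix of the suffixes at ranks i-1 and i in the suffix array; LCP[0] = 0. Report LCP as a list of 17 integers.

[0, 0, 2, 1, 1, 1, 2, 0, 1, 0, 1, 1, 0, 1, 0, 1, 1]

sorted suffixes:
  #0 SA[0]=5  'abbcbbfcfdde'
  #1 SA[1]=6  'bbcbbfcfdde'
  #2 SA[2]=9  'bbfcfdde'
  #3 SA[3]=7  'bcbbfcfdde'
  #4 SA[4]=3  'beabbcbbfcfdde'
  #5 SA[5]=1  'bfbeabbcbbfcfdde'
  #6 SA[6]=10  'bfcfdde'
  #7 SA[7]=8  'cbbfcfdde'
  #8 SA[8]=12  'cfdde'
  #9 SA[9]=0  'dbfbeabbcbbfcfdde'
  #10 SA[10]=14  'dde'
  #11 SA[11]=15  'de'
  #12 SA[12]=16  'e'
  #13 SA[13]=4  'eabbcbbfcfdde'
  #14 SA[14]=2  'fbeabbcbbfcfdde'
  #15 SA[15]=11  'fcfdde'
  #16 SA[16]=13  'fdde'

SA = [5, 6, 9, 7, 3, 1, 10, 8, 12, 0, 14, 15, 16, 4, 2, 11, 13]
[i] adj suffixes → lcp
  [1] 5/6 → 0 ('')
  [2] 6/9 → 2 ('bb')
  [3] 9/7 → 1 ('b')
  [4] 7/3 → 1 ('b')
  [5] 3/1 → 1 ('b')
  [6] 1/10 → 2 ('bf')
  [7] 10/8 → 0 ('')
  [8] 8/12 → 1 ('c')
  [9] 12/0 → 0 ('')
  [10] 0/14 → 1 ('d')
  [11] 14/15 → 1 ('d')
  [12] 15/16 → 0 ('')
  [13] 16/4 → 1 ('e')
  [14] 4/2 → 0 ('')
  [15] 2/11 → 1 ('f')
  [16] 11/13 → 1 ('f')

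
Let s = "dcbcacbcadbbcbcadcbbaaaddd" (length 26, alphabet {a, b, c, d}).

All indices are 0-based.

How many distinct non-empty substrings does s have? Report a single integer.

rank | idx | suffix
   0 |  20 | aaaddd
   1 |  21 | aaddd
   2 |   4 | acbcadbbcbcadcbbaaaddd
   3 |   8 | adbbcbcadcbbaaaddd
   4 |  15 | adcbbaaaddd
   5 |  22 | addd
   6 |  19 | baaaddd
   7 |  18 | bbaaaddd
   8 |  10 | bbcbcadcbbaaaddd
   9 |   2 | bcacbcadbbcbcadcbbaaaddd
  10 |   6 | bcadbbcbcadcbbaaaddd
  11 |  13 | bcadcbbaaaddd
  12 |  11 | bcbcadcbbaaaddd
  13 |   3 | cacbcadbbcbcadcbbaaaddd
  14 |   7 | cadbbcbcadcbbaaaddd
  15 |  14 | cadcbbaaaddd
  16 |  17 | cbbaaaddd
  17 |   1 | cbcacbcadbbcbcadcbbaaaddd
  18 |   5 | cbcadbbcbcadcbbaaaddd
  19 |  12 | cbcadcbbaaaddd
  20 |  25 | d
  21 |   9 | dbbcbcadcbbaaaddd
  22 |  16 | dcbbaaaddd
  23 |   0 | dcbcacbcadbbcbcadcbbaaaddd
  24 |  24 | dd
  25 |  23 | ddd

SA = [20, 21, 4, 8, 15, 22, 19, 18, 10, 2, 6, 13, 11, 3, 7, 14, 17, 1, 5, 12, 25, 9, 16, 0, 24, 23]
rank  pair      lcp
   1  s[20:],s[21:]  2  'aa'
   2  s[21:],s[4:]  1  'a'
   3  s[4:],s[8:]  1  'a'
   4  s[8:],s[15:]  2  'ad'
   5  s[15:],s[22:]  2  'ad'
   6  s[22:],s[19:]  0  ''
   7  s[19:],s[18:]  1  'b'
   8  s[18:],s[10:]  2  'bb'
   9  s[10:],s[2:]  1  'b'
  10  s[2:],s[6:]  3  'bca'
  11  s[6:],s[13:]  4  'bcad'
  12  s[13:],s[11:]  2  'bc'
  13  s[11:],s[3:]  0  ''
  14  s[3:],s[7:]  2  'ca'
  15  s[7:],s[14:]  3  'cad'
  16  s[14:],s[17:]  1  'c'
  17  s[17:],s[1:]  2  'cb'
  18  s[1:],s[5:]  4  'cbca'
  19  s[5:],s[12:]  5  'cbcad'
  20  s[12:],s[25:]  0  ''
  21  s[25:],s[9:]  1  'd'
  22  s[9:],s[16:]  1  'd'
  23  s[16:],s[0:]  3  'dcb'
  24  s[0:],s[24:]  1  'd'
  25  s[24:],s[23:]  2  'dd'

n(n+1)/2 = 26·27/2 = 351
Σ LCP = 0 + 2 + 1 + 1 + 2 + 2 + 0 + 1 + 2 + 1 + 3 + 4 + 2 + 0 + 2 + 3 + 1 + 2 + 4 + 5 + 0 + 1 + 1 + 3 + 1 + 2 = 46
distinct = 351 − 46 = 305

305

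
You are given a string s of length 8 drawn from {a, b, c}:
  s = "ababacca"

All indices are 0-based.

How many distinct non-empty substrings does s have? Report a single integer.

rank | idx | suffix
   0 |   7 | a
   1 |   0 | ababacca
   2 |   2 | abacca
   3 |   4 | acca
   4 |   1 | babacca
   5 |   3 | bacca
   6 |   6 | ca
   7 |   5 | cca

SA = [7, 0, 2, 4, 1, 3, 6, 5]
i: (SA[i-1],SA[i]) lcp shared
  1: (7,0) 1 'a'
  2: (0,2) 3 'aba'
  3: (2,4) 1 'a'
  4: (4,1) 0 ''
  5: (1,3) 2 'ba'
  6: (3,6) 0 ''
  7: (6,5) 1 'c'

n(n+1)/2 = 8·9/2 = 36
Σ LCP = 0 + 1 + 3 + 1 + 0 + 2 + 0 + 1 = 8
distinct = 36 − 8 = 28

28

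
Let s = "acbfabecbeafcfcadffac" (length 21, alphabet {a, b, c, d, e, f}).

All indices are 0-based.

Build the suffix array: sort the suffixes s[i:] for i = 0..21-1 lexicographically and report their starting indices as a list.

[4, 19, 0, 15, 10, 8, 5, 2, 20, 14, 7, 1, 12, 16, 9, 6, 3, 18, 13, 11, 17]

rank | idx | suffix
   0 |   4 | abecbeafcfcadffac
   1 |  19 | ac
   2 |   0 | acbfabecbeafcfcadffac
   3 |  15 | adffac
   4 |  10 | afcfcadffac
   5 |   8 | beafcfcadffac
   6 |   5 | becbeafcfcadffac
   7 |   2 | bfabecbeafcfcadffac
   8 |  20 | c
   9 |  14 | cadffac
  10 |   7 | cbeafcfcadffac
  11 |   1 | cbfabecbeafcfcadffac
  12 |  12 | cfcadffac
  13 |  16 | dffac
  14 |   9 | eafcfcadffac
  15 |   6 | ecbeafcfcadffac
  16 |   3 | fabecbeafcfcadffac
  17 |  18 | fac
  18 |  13 | fcadffac
  19 |  11 | fcfcadffac
  20 |  17 | ffac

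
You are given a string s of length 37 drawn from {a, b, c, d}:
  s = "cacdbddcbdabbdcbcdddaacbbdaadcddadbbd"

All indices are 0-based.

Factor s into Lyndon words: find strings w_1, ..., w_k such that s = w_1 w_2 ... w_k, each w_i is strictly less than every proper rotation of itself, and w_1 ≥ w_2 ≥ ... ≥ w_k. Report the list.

emit factor 1: 'c' (i=0, period=1)
emit factor 2: 'acdbddcbd' (i=1, period=9)
emit factor 3: 'abbdcbcddd' (i=10, period=10)
emit factor 4: 'aacbbdaadcddadbbd' (i=20, period=17)

["c", "acdbddcbd", "abbdcbcddd", "aacbbdaadcddadbbd"]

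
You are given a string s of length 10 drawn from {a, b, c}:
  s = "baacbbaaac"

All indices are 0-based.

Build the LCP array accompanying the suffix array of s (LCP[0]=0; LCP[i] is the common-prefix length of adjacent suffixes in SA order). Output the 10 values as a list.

rank→(start, suffix):
  0 → (6, 'aaac')
  1 → (7, 'aac')
  2 → (1, 'aacbbaaac')
  3 → (8, 'ac')
  4 → (2, 'acbbaaac')
  5 → (5, 'baaac')
  6 → (0, 'baacbbaaac')
  7 → (4, 'bbaaac')
  8 → (9, 'c')
  9 → (3, 'cbbaaac')

SA = [6, 7, 1, 8, 2, 5, 0, 4, 9, 3]
[i] adj suffixes → lcp
  [1] 6/7 → 2 ('aa')
  [2] 7/1 → 3 ('aac')
  [3] 1/8 → 1 ('a')
  [4] 8/2 → 2 ('ac')
  [5] 2/5 → 0 ('')
  [6] 5/0 → 3 ('baa')
  [7] 0/4 → 1 ('b')
  [8] 4/9 → 0 ('')
  [9] 9/3 → 1 ('c')

[0, 2, 3, 1, 2, 0, 3, 1, 0, 1]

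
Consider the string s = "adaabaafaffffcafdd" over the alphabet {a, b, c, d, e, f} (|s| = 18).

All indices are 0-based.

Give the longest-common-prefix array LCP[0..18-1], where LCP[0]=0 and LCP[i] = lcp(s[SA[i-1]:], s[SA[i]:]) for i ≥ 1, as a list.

[0, 2, 1, 1, 1, 2, 2, 0, 0, 0, 1, 1, 0, 1, 1, 1, 2, 3]

rank→(start, suffix):
  0 → (2, 'aabaafaffffcafdd')
  1 → (5, 'aafaffffcafdd')
  2 → (3, 'abaafaffffcafdd')
  3 → (0, 'adaabaafaffffcafdd')
  4 → (6, 'afaffffcafdd')
  5 → (14, 'afdd')
  6 → (8, 'affffcafdd')
  7 → (4, 'baafaffffcafdd')
  8 → (13, 'cafdd')
  9 → (17, 'd')
  10 → (1, 'daabaafaffffcafdd')
  11 → (16, 'dd')
  12 → (7, 'faffffcafdd')
  13 → (12, 'fcafdd')
  14 → (15, 'fdd')
  15 → (11, 'ffcafdd')
  16 → (10, 'fffcafdd')
  17 → (9, 'ffffcafdd')

SA = [2, 5, 3, 0, 6, 14, 8, 4, 13, 17, 1, 16, 7, 12, 15, 11, 10, 9]
[i] adj suffixes → lcp
  [1] 2/5 → 2 ('aa')
  [2] 5/3 → 1 ('a')
  [3] 3/0 → 1 ('a')
  [4] 0/6 → 1 ('a')
  [5] 6/14 → 2 ('af')
  [6] 14/8 → 2 ('af')
  [7] 8/4 → 0 ('')
  [8] 4/13 → 0 ('')
  [9] 13/17 → 0 ('')
  [10] 17/1 → 1 ('d')
  [11] 1/16 → 1 ('d')
  [12] 16/7 → 0 ('')
  [13] 7/12 → 1 ('f')
  [14] 12/15 → 1 ('f')
  [15] 15/11 → 1 ('f')
  [16] 11/10 → 2 ('ff')
  [17] 10/9 → 3 ('fff')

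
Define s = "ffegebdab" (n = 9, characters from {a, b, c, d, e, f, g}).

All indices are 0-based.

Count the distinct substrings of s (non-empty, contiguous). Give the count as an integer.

42

rank→(start, suffix):
  0 → (7, 'ab')
  1 → (8, 'b')
  2 → (5, 'bdab')
  3 → (6, 'dab')
  4 → (4, 'ebdab')
  5 → (2, 'egebdab')
  6 → (1, 'fegebdab')
  7 → (0, 'ffegebdab')
  8 → (3, 'gebdab')

SA = [7, 8, 5, 6, 4, 2, 1, 0, 3]
rank  pair      lcp
   1  s[7:],s[8:]  0  ''
   2  s[8:],s[5:]  1  'b'
   3  s[5:],s[6:]  0  ''
   4  s[6:],s[4:]  0  ''
   5  s[4:],s[2:]  1  'e'
   6  s[2:],s[1:]  0  ''
   7  s[1:],s[0:]  1  'f'
   8  s[0:],s[3:]  0  ''

n(n+1)/2 = 9·10/2 = 45
Σ LCP = 0 + 0 + 1 + 0 + 0 + 1 + 0 + 1 + 0 = 3
distinct = 45 − 3 = 42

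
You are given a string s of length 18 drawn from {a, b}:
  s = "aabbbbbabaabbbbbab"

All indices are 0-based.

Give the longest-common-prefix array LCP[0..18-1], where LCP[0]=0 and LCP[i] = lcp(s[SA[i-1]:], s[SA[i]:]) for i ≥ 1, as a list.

rank | idx | suffix
   0 |   9 | aabbbbbab
   1 |   0 | aabbbbbabaabbbbbab
   2 |  16 | ab
   3 |   7 | abaabbbbbab
   4 |  10 | abbbbbab
   5 |   1 | abbbbbabaabbbbbab
   6 |  17 | b
   7 |   8 | baabbbbbab
   8 |  15 | bab
   9 |   6 | babaabbbbbab
  10 |  14 | bbab
  11 |   5 | bbabaabbbbbab
  12 |  13 | bbbab
  13 |   4 | bbbabaabbbbbab
  14 |  12 | bbbbab
  15 |   3 | bbbbabaabbbbbab
  16 |  11 | bbbbbab
  17 |   2 | bbbbbabaabbbbbab

SA = [9, 0, 16, 7, 10, 1, 17, 8, 15, 6, 14, 5, 13, 4, 12, 3, 11, 2]
[i] adj suffixes → lcp
  [1] 9/0 → 9 ('aabbbbbab')
  [2] 0/16 → 1 ('a')
  [3] 16/7 → 2 ('ab')
  [4] 7/10 → 2 ('ab')
  [5] 10/1 → 8 ('abbbbbab')
  [6] 1/17 → 0 ('')
  [7] 17/8 → 1 ('b')
  [8] 8/15 → 2 ('ba')
  [9] 15/6 → 3 ('bab')
  [10] 6/14 → 1 ('b')
  [11] 14/5 → 4 ('bbab')
  [12] 5/13 → 2 ('bb')
  [13] 13/4 → 5 ('bbbab')
  [14] 4/12 → 3 ('bbb')
  [15] 12/3 → 6 ('bbbbab')
  [16] 3/11 → 4 ('bbbb')
  [17] 11/2 → 7 ('bbbbbab')

[0, 9, 1, 2, 2, 8, 0, 1, 2, 3, 1, 4, 2, 5, 3, 6, 4, 7]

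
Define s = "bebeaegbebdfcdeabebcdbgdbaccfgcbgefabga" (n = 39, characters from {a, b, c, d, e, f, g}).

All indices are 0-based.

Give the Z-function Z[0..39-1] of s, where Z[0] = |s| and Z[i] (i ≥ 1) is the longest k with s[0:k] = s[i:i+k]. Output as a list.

[39, 0, 2, 0, 0, 0, 0, 3, 0, 1, 0, 0, 0, 0, 0, 0, 3, 0, 1, 0, 0, 1, 0, 0, 1, 0, 0, 0, 0, 0, 0, 1, 0, 0, 0, 0, 1, 0, 0]

Z[0]=39
i=1: i≥r, start 0; Z[1]=0
i=2: i≥r, start 0; Z[2]=2 scan→box=[2,4)
i=3: min(r-i=1, Z[1]=0)=0; Z[3]=0
i=4: i≥r, start 0; Z[4]=0
i=5: i≥r, start 0; Z[5]=0
i=6: i≥r, start 0; Z[6]=0
i=7: i≥r, start 0; Z[7]=3 scan→box=[7,10)
i=8: min(r-i=2, Z[1]=0)=0; Z[8]=0
i=9: min(r-i=1, Z[2]=2)=1; Z[9]=1
i=10: i≥r, start 0; Z[10]=0
i=11: i≥r, start 0; Z[11]=0
i=12: i≥r, start 0; Z[12]=0
i=13: i≥r, start 0; Z[13]=0
i=14: i≥r, start 0; Z[14]=0
i=15: i≥r, start 0; Z[15]=0
i=16: i≥r, start 0; Z[16]=3 scan→box=[16,19)
i=17: min(r-i=2, Z[1]=0)=0; Z[17]=0
i=18: min(r-i=1, Z[2]=2)=1; Z[18]=1
i=19: i≥r, start 0; Z[19]=0
i=20: i≥r, start 0; Z[20]=0
i=21: i≥r, start 0; Z[21]=1 scan→box=[21,22)
i=22: i≥r, start 0; Z[22]=0
i=23: i≥r, start 0; Z[23]=0
i=24: i≥r, start 0; Z[24]=1 scan→box=[24,25)
i=25: i≥r, start 0; Z[25]=0
i=26: i≥r, start 0; Z[26]=0
i=27: i≥r, start 0; Z[27]=0
i=28: i≥r, start 0; Z[28]=0
i=29: i≥r, start 0; Z[29]=0
i=30: i≥r, start 0; Z[30]=0
i=31: i≥r, start 0; Z[31]=1 scan→box=[31,32)
i=32: i≥r, start 0; Z[32]=0
i=33: i≥r, start 0; Z[33]=0
i=34: i≥r, start 0; Z[34]=0
i=35: i≥r, start 0; Z[35]=0
i=36: i≥r, start 0; Z[36]=1 scan→box=[36,37)
i=37: i≥r, start 0; Z[37]=0
i=38: i≥r, start 0; Z[38]=0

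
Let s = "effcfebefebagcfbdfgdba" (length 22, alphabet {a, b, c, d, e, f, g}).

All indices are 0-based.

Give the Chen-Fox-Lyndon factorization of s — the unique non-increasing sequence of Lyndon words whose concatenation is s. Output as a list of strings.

emit factor 1: 'eff' (i=0, period=3)
emit factor 2: 'cfe' (i=3, period=3)
emit factor 3: 'befe' (i=6, period=4)
emit factor 4: 'b' (i=10, period=1)
emit factor 5: 'agcfbdfgdb' (i=11, period=10)
emit factor 6: 'a' (i=21, period=1)

["eff", "cfe", "befe", "b", "agcfbdfgdb", "a"]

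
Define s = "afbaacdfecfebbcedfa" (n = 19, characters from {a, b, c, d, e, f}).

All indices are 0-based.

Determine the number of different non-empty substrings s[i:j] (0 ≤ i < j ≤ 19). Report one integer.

sorted suffixes:
  #0 SA[0]=18  'a'
  #1 SA[1]=3  'aacdfecfebbcedfa'
  #2 SA[2]=4  'acdfecfebbcedfa'
  #3 SA[3]=0  'afbaacdfecfebbcedfa'
  #4 SA[4]=2  'baacdfecfebbcedfa'
  #5 SA[5]=12  'bbcedfa'
  #6 SA[6]=13  'bcedfa'
  #7 SA[7]=5  'cdfecfebbcedfa'
  #8 SA[8]=14  'cedfa'
  #9 SA[9]=9  'cfebbcedfa'
  #10 SA[10]=16  'dfa'
  #11 SA[11]=6  'dfecfebbcedfa'
  #12 SA[12]=11  'ebbcedfa'
  #13 SA[13]=8  'ecfebbcedfa'
  #14 SA[14]=15  'edfa'
  #15 SA[15]=17  'fa'
  #16 SA[16]=1  'fbaacdfecfebbcedfa'
  #17 SA[17]=10  'febbcedfa'
  #18 SA[18]=7  'fecfebbcedfa'

SA = [18, 3, 4, 0, 2, 12, 13, 5, 14, 9, 16, 6, 11, 8, 15, 17, 1, 10, 7]
[i] adj suffixes → lcp
  [1] 18/3 → 1 ('a')
  [2] 3/4 → 1 ('a')
  [3] 4/0 → 1 ('a')
  [4] 0/2 → 0 ('')
  [5] 2/12 → 1 ('b')
  [6] 12/13 → 1 ('b')
  [7] 13/5 → 0 ('')
  [8] 5/14 → 1 ('c')
  [9] 14/9 → 1 ('c')
  [10] 9/16 → 0 ('')
  [11] 16/6 → 2 ('df')
  [12] 6/11 → 0 ('')
  [13] 11/8 → 1 ('e')
  [14] 8/15 → 1 ('e')
  [15] 15/17 → 0 ('')
  [16] 17/1 → 1 ('f')
  [17] 1/10 → 1 ('f')
  [18] 10/7 → 2 ('fe')

n(n+1)/2 = 19·20/2 = 190
Σ LCP = 0 + 1 + 1 + 1 + 0 + 1 + 1 + 0 + 1 + 1 + 0 + 2 + 0 + 1 + 1 + 0 + 1 + 1 + 2 = 15
distinct = 190 − 15 = 175

175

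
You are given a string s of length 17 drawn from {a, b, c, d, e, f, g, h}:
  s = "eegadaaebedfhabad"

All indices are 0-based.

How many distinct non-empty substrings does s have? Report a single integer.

sorted suffixes:
  #0 SA[0]=5  'aaebedfhabad'
  #1 SA[1]=13  'abad'
  #2 SA[2]=15  'ad'
  #3 SA[3]=3  'adaaebedfhabad'
  #4 SA[4]=6  'aebedfhabad'
  #5 SA[5]=14  'bad'
  #6 SA[6]=8  'bedfhabad'
  #7 SA[7]=16  'd'
  #8 SA[8]=4  'daaebedfhabad'
  #9 SA[9]=10  'dfhabad'
  #10 SA[10]=7  'ebedfhabad'
  #11 SA[11]=9  'edfhabad'
  #12 SA[12]=0  'eegadaaebedfhabad'
  #13 SA[13]=1  'egadaaebedfhabad'
  #14 SA[14]=11  'fhabad'
  #15 SA[15]=2  'gadaaebedfhabad'
  #16 SA[16]=12  'habad'

SA = [5, 13, 15, 3, 6, 14, 8, 16, 4, 10, 7, 9, 0, 1, 11, 2, 12]
rank  pair      lcp
   1  s[5:],s[13:]  1  'a'
   2  s[13:],s[15:]  1  'a'
   3  s[15:],s[3:]  2  'ad'
   4  s[3:],s[6:]  1  'a'
   5  s[6:],s[14:]  0  ''
   6  s[14:],s[8:]  1  'b'
   7  s[8:],s[16:]  0  ''
   8  s[16:],s[4:]  1  'd'
   9  s[4:],s[10:]  1  'd'
  10  s[10:],s[7:]  0  ''
  11  s[7:],s[9:]  1  'e'
  12  s[9:],s[0:]  1  'e'
  13  s[0:],s[1:]  1  'e'
  14  s[1:],s[11:]  0  ''
  15  s[11:],s[2:]  0  ''
  16  s[2:],s[12:]  0  ''

n(n+1)/2 = 17·18/2 = 153
Σ LCP = 0 + 1 + 1 + 2 + 1 + 0 + 1 + 0 + 1 + 1 + 0 + 1 + 1 + 1 + 0 + 0 + 0 = 11
distinct = 153 − 11 = 142

142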